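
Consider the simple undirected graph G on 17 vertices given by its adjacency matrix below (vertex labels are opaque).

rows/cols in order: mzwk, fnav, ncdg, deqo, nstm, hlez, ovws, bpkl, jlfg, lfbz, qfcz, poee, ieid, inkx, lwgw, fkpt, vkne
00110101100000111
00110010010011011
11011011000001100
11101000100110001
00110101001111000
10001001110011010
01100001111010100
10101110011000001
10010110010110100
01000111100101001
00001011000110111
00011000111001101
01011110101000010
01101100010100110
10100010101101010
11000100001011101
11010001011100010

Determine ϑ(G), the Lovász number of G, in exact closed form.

deg(fkpt) = 8; N(fkpt) = {mzwk, fnav, hlez, qfcz, ieid, inkx, lwgw, vkne}.
deg(lwgw) = 8; N(lwgw) = {mzwk, ncdg, ovws, jlfg, qfcz, poee, inkx, fkpt}.
Vertex hlez has 8 neighbors: mzwk, nstm, bpkl, jlfg, lfbz, ieid, inkx, fkpt.
Vertex deqo has 8 neighbors: mzwk, fnav, ncdg, nstm, jlfg, poee, ieid, vkne.
G on 17 vertices is 8-regular; Paley(17): SR with (k,λ,μ)=(8,3,4).
spec(A) ≈ [8.0, 1.5616, -2.5616] (distinct, 4 d.p.).
ϑ = −N·λ_min/(λ_max−λ_min) = −17·(-sqrt(17)/2 - 1/2)/(8−(-sqrt(17)/2 - 1/2)) = sqrt(17).
ϑ(G) ≈ 4.123106.

sqrt(17)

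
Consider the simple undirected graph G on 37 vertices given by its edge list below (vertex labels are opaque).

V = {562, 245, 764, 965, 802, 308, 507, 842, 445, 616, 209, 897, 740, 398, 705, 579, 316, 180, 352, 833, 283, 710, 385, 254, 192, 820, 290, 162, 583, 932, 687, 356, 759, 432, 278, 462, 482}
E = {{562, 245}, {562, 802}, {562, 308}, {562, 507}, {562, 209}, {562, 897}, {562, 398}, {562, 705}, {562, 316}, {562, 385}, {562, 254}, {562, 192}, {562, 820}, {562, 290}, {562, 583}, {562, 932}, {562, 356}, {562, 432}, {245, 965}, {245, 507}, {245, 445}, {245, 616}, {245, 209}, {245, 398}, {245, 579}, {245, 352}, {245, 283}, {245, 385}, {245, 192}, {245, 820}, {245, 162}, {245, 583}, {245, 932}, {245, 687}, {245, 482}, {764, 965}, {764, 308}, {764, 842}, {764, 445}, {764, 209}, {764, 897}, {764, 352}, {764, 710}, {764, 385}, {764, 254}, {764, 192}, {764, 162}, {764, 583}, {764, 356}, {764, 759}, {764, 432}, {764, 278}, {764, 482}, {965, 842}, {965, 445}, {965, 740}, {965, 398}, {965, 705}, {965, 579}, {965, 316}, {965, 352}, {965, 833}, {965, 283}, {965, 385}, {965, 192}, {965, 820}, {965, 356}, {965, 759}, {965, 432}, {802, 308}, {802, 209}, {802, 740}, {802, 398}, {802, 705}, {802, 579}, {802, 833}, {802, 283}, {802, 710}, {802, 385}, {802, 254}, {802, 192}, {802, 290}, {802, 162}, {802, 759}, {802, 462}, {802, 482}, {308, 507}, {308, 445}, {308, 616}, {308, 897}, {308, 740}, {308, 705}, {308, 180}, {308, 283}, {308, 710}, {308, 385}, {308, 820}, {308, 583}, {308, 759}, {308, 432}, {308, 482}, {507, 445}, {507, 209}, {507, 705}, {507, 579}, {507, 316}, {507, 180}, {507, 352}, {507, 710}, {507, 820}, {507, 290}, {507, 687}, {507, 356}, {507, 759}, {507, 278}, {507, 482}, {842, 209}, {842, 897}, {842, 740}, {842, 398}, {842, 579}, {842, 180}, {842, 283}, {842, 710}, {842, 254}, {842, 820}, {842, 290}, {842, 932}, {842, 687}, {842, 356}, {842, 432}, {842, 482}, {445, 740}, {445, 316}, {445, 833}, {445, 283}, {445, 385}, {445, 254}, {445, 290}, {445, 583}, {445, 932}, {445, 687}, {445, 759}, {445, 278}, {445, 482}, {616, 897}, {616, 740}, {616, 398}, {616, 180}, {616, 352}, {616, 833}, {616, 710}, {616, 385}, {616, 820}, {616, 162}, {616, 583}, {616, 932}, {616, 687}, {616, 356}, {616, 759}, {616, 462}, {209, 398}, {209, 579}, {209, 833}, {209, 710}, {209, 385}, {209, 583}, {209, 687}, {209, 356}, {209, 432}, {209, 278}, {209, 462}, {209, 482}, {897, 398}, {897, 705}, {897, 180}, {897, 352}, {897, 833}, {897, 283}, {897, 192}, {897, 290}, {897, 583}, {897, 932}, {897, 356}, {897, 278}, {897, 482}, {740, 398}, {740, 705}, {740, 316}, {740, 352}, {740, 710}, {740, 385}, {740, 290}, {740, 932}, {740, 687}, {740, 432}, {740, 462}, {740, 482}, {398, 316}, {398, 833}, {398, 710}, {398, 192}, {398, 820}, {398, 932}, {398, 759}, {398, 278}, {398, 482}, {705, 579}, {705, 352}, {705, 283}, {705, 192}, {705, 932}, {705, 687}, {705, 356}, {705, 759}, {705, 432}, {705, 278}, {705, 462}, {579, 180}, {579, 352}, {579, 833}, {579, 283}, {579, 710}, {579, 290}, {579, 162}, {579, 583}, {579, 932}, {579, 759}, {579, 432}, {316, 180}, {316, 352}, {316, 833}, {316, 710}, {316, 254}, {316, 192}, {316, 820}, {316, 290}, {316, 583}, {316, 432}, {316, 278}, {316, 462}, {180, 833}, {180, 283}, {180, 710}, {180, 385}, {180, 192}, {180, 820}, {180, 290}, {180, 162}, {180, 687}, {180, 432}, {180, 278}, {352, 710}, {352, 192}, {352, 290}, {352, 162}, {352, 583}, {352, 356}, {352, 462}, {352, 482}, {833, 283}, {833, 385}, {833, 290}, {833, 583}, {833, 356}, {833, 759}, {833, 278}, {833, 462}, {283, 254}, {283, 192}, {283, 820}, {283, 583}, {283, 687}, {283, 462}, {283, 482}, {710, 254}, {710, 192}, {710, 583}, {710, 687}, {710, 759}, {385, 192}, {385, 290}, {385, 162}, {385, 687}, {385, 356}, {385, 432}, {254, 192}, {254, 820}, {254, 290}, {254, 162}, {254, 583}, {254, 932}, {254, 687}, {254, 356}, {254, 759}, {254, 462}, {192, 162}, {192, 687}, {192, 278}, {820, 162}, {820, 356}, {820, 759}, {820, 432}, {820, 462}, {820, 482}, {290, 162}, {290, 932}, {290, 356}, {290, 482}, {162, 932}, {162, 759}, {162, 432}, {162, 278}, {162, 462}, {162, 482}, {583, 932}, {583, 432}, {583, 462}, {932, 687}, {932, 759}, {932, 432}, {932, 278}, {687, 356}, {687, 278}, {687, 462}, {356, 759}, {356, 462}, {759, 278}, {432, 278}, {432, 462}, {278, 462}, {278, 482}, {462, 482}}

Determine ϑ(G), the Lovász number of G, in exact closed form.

sqrt(37)

N(820) = {562, 245, 965, 308, 507, 842, 616, 398, 316, 180, 283, 254, 162, 356, 759, 432, 462, 482}, |N(820)| = 18.
Vertex 932 has 18 neighbors: 562, 245, 842, 445, 616, 897, 740, 398, 705, 579, 254, 290, 162, 583, 687, 759, 432, 278.
deg(710) = 18; N(710) = {764, 802, 308, 507, 842, 616, 209, 740, 398, 579, 316, 180, 352, 254, 192, 583, 687, 759}.
N(432) = {562, 764, 965, 308, 842, 209, 740, 705, 579, 316, 180, 385, 820, 162, 583, 932, 278, 462}, |N(432)| = 18.
37-vertex 18-regular graph: strongly regular (37,18,8,9).
A has 3 distinct eigenvalues ≈ [18.0, 2.541, -3.541].
Lovász (edge-transitive): ϑ = −37·(-sqrt(37)/2 - 1/2)/((18)−(-sqrt(37)/2 - 1/2)) = sqrt(37).
≈ 6.0828 (to 4 d.p.).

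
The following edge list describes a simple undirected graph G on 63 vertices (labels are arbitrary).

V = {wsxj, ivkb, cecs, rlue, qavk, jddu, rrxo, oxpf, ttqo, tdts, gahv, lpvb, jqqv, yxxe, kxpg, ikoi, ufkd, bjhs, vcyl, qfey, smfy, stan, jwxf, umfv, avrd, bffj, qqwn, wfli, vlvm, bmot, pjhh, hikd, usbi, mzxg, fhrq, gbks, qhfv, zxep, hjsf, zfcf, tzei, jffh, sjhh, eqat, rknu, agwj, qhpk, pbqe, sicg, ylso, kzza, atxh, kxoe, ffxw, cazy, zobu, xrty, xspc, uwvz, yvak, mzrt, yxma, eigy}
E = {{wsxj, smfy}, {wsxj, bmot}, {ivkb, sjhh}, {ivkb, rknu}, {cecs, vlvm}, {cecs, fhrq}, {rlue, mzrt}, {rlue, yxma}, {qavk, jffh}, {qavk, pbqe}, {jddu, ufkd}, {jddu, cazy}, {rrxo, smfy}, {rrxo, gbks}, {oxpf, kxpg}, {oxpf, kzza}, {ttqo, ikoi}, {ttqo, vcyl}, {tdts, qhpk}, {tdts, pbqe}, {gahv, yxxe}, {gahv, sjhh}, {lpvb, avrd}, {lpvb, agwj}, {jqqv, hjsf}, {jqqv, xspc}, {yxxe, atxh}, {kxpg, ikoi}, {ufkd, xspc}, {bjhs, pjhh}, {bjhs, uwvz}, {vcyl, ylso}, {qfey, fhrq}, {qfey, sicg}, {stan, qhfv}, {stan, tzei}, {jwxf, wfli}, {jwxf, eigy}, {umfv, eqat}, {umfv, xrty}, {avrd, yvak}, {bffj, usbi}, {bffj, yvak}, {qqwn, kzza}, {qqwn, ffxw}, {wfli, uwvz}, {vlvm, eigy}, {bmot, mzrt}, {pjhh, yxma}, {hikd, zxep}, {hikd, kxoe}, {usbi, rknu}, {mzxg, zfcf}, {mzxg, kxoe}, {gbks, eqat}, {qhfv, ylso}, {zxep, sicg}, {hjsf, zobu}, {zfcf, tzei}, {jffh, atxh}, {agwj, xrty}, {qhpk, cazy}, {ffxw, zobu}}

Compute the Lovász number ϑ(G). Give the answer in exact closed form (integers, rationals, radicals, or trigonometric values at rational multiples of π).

N(yvak) = {avrd, bffj}, |N(yvak)| = 2.
deg(bjhs) = 2; N(bjhs) = {pjhh, uwvz}.
deg(yxma) = 2; N(yxma) = {rlue, pjhh}.
N(qfey) = {fhrq, sicg}, |N(qfey)| = 2.
63-vertex 2-regular graph: connected 2-regular on 63 ⇒ C_{63}.
The 32 distinct eigenvalues: [2.0, 1.9901, 1.9603, 1.9111, 1.843, 1.7564, 1.6525, 1.5321, 1.3965, 1.247, 1.0851, 0.9124, 0.7307, 0.5417, 0.3473, 0.1495, -0.0499, -0.2487, -0.445, -0.637, -0.8226, -1.0, -1.1675, -1.3234, -1.4661, -1.5943, -1.7066, -1.8019, -1.8794, -1.9382, -1.9777, -1.9975].
With N=63: ϑ(G) = 63·(-(-1)*2*cos(pi/63))/(2−(-2*cos(pi/63))) = 63*cos(pi/63)/(cos(pi/63) + 1).
≈ 31.480409333 (to 9 d.p.).
Check 31 ≤ 63*cos(pi/63)/(cos(pi/63) + 1) ≤ 32: both strict.

63*cos(pi/63)/(cos(pi/63) + 1)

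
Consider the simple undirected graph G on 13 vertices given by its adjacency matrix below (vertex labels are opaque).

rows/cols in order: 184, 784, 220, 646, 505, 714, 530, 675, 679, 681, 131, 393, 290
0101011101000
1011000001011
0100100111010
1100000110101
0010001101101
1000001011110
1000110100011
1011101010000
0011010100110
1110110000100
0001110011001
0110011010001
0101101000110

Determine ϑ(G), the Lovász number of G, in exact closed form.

sqrt(13)

deg(681) = 6; N(681) = {184, 784, 220, 505, 714, 131}.
deg(784) = 6; N(784) = {184, 220, 646, 681, 393, 290}.
deg(393) = 6; N(393) = {784, 220, 714, 530, 679, 290}.
deg(714) = 6; N(714) = {184, 530, 679, 681, 131, 393}.
G on 13 vertices is 6-regular; Paley(13): SR with (k,λ,μ)=(6,2,3).
Distinct eigenvalues (to 3 d.p.): [6.0, 1.303, -2.303].
Lovász (edge-transitive): ϑ = −13·(-sqrt(13)/2 - 1/2)/((6)−(-sqrt(13)/2 - 1/2)) = sqrt(13).
≈ 3.60555128 (to 8 d.p.).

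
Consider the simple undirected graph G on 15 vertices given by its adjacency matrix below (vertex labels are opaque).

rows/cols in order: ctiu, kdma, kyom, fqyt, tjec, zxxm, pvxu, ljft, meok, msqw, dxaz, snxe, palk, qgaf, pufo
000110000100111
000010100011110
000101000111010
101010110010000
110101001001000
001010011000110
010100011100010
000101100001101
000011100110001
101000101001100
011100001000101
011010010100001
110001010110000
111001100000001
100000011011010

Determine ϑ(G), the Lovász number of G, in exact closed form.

5

N(kyom) = {fqyt, zxxm, msqw, dxaz, snxe, qgaf}, |N(kyom)| = 6.
N(palk) = {ctiu, kdma, zxxm, ljft, msqw, dxaz}, |N(palk)| = 6.
Vertex pvxu has 6 neighbors: kdma, fqyt, ljft, meok, msqw, qgaf.
deg(snxe) = 6; N(snxe) = {kdma, kyom, tjec, ljft, msqw, pufo}.
deg(v) = 6 for all v (|V|=15); Kneser-type, 2-subsets of [6].
A has 3 distinct eigenvalues ≈ [6.0, 1.0, -3.0].
With N=15: ϑ(G) = 15·(-1*(-3))/(6−(-3)) = 5.
= 5.000000000… (decimal).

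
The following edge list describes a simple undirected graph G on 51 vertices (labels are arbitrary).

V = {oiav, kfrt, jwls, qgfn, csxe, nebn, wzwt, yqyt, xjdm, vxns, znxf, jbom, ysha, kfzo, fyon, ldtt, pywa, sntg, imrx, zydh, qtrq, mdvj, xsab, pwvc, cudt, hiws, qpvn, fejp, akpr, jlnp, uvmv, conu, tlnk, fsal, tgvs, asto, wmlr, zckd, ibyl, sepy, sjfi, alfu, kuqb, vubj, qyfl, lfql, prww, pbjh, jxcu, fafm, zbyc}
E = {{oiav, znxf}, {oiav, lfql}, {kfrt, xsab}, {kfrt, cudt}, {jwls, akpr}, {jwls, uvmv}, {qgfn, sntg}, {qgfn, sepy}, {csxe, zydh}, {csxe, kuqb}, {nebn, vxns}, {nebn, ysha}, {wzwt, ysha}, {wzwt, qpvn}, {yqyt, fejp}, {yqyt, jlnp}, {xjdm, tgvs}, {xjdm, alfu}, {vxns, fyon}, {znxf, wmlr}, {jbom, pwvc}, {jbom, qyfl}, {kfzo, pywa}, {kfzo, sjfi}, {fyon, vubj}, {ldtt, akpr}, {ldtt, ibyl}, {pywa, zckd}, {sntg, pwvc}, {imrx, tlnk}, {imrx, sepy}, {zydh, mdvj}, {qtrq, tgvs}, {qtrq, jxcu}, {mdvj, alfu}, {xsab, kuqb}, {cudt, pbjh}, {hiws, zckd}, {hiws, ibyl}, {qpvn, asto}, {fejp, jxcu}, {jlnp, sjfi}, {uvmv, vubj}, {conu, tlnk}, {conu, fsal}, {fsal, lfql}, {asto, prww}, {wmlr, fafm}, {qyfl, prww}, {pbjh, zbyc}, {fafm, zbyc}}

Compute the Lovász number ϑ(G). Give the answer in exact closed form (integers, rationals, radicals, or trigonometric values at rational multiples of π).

deg(vxns) = 2; N(vxns) = {nebn, fyon}.
N(sjfi) = {kfzo, jlnp}, |N(sjfi)| = 2.
N(mdvj) = {zydh, alfu}, |N(mdvj)| = 2.
Vertex vubj has 2 neighbors: fyon, uvmv.
Regular of degree 2 on 51 vertices: this is C_{51}, the 51-cycle.
Distinct eigenvalues (to 6 d.p.): [2.0, 1.984841, 1.939594, 1.864944, 1.762024, 1.632394, 1.478018, 1.301237, 1.10473, 0.891477, 0.66471, 0.427866, 0.184537, -0.06159, -0.306783, -0.547326, -0.779572, -1.0, -1.205269, -1.392268, -1.558161, -1.700434, -1.816931, -1.905884, -1.965946, -1.996207].
λ_max=2, λ_min=-2*cos(pi/51); ϑ = −51·λ_min/(λ_max−λ_min) = 51*cos(pi/51)/(cos(pi/51) + 1).
= 25.475794486… (decimal).
Sandwich: α(G)=25 ≤ ϑ(G)=51*cos(pi/51)/(cos(pi/51) + 1) ≤ χ(Ḡ)=26 (both strict).

51*cos(pi/51)/(cos(pi/51) + 1)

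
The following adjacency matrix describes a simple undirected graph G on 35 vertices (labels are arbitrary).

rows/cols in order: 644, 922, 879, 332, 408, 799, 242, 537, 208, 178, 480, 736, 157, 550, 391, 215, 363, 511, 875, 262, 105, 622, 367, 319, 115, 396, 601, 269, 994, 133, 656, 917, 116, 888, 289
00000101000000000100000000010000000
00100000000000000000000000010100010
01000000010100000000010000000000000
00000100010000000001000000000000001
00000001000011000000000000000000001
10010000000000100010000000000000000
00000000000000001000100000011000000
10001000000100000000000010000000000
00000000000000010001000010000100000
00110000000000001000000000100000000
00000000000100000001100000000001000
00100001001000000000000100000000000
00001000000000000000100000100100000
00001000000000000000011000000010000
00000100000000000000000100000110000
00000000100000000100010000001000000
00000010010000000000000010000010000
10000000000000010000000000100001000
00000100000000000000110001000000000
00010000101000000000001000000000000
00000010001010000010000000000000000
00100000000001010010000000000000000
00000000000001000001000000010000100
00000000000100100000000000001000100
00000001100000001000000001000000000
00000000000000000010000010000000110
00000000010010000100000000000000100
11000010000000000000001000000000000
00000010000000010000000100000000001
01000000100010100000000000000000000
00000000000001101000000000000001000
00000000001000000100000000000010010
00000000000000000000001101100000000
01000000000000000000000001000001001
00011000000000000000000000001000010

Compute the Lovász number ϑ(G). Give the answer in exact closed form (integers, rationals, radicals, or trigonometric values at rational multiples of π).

N(799) = {644, 332, 391, 875}, |N(799)| = 4.
N(133) = {922, 208, 157, 391}, |N(133)| = 4.
N(262) = {332, 208, 480, 367}, |N(262)| = 4.
Vertex 157 has 4 neighbors: 408, 105, 601, 133.
Regular of degree 4 on 35 vertices: Kneser K(7,3) on C(7,3)=35 vertices.
Distinct eigenvalues (to 4 d.p.): [4.0, 2.0, -1.0, -3.0].
ϑ = −N·λ_min/(λ_max−λ_min) = −35·(-3)/(4−(-3)) = 15.
ϑ(G) ≈ 15.0000.

15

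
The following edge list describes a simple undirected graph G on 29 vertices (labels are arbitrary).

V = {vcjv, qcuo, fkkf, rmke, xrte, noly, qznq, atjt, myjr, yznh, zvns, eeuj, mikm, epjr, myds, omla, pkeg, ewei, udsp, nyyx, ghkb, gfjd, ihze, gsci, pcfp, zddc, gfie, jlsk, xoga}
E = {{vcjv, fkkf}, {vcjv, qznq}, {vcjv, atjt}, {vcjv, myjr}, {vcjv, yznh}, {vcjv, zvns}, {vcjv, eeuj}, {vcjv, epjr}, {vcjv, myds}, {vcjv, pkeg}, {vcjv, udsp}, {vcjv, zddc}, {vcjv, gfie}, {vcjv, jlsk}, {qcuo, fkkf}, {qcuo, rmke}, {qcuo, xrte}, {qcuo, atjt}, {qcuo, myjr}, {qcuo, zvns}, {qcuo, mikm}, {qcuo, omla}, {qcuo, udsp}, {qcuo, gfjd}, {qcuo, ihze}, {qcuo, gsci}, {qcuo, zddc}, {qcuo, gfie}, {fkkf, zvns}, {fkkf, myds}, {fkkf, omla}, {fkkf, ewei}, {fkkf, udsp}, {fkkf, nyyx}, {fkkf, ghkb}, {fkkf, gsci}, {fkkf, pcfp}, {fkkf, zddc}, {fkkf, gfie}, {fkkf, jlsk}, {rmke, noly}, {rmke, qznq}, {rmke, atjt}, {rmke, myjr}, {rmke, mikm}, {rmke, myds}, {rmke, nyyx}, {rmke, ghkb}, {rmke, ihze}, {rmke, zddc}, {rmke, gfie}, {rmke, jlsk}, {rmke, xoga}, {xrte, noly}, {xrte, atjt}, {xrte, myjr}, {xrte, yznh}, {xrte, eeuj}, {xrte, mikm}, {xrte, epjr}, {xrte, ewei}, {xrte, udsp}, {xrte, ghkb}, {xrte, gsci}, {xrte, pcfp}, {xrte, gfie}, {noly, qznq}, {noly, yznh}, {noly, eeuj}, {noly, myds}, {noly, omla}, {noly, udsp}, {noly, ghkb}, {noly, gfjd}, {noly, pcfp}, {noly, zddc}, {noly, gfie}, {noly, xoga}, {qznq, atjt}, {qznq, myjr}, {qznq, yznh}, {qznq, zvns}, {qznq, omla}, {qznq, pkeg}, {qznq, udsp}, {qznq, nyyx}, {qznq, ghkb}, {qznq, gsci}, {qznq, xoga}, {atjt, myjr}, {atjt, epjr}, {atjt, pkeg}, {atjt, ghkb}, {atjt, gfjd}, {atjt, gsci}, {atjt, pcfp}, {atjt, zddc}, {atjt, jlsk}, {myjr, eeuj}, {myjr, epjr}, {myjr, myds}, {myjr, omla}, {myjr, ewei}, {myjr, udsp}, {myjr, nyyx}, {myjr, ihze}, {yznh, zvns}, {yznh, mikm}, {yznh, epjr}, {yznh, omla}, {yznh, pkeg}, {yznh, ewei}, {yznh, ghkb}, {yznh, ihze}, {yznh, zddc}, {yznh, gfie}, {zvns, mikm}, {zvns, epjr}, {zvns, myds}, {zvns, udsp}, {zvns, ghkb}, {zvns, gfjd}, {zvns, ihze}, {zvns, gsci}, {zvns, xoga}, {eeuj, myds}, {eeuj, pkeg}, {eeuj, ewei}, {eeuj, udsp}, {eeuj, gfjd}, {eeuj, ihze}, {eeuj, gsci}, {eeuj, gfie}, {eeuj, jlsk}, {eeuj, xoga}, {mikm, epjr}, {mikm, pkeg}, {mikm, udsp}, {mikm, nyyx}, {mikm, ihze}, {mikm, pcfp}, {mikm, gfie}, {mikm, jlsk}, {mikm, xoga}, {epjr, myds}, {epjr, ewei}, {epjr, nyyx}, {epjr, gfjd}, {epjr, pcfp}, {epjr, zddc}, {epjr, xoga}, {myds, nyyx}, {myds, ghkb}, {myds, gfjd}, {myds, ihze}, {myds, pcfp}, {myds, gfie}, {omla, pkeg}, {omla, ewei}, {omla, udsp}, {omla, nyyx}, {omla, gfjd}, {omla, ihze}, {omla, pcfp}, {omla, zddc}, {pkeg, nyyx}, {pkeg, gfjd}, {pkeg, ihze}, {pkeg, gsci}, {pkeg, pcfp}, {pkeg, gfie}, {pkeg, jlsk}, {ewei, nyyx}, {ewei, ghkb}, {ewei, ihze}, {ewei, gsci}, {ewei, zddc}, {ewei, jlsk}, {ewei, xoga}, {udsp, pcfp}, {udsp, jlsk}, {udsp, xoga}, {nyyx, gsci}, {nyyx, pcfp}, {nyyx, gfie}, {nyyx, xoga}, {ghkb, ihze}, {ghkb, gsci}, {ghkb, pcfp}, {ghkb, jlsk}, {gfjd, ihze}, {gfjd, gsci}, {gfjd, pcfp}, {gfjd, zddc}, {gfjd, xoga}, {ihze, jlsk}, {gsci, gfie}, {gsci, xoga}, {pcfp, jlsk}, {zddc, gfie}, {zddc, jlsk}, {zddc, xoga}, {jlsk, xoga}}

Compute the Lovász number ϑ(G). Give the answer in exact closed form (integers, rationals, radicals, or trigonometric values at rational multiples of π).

deg(xoga) = 14; N(xoga) = {rmke, noly, qznq, zvns, eeuj, mikm, epjr, ewei, udsp, nyyx, gfjd, gsci, zddc, jlsk}.
N(gsci) = {qcuo, fkkf, xrte, qznq, atjt, zvns, eeuj, pkeg, ewei, nyyx, ghkb, gfjd, gfie, xoga}, |N(gsci)| = 14.
N(myjr) = {vcjv, qcuo, rmke, xrte, qznq, atjt, eeuj, epjr, myds, omla, ewei, udsp, nyyx, ihze}, |N(myjr)| = 14.
N(mikm) = {qcuo, rmke, xrte, yznh, zvns, epjr, pkeg, udsp, nyyx, ihze, pcfp, gfie, jlsk, xoga}, |N(mikm)| = 14.
Every vertex has degree 14 (N=29); strongly regular (29,14,6,7).
A has 3 distinct eigenvalues ≈ [14.0, 2.193, -3.193].
−29·(-sqrt(29)/2 - 1/2) / ((14)−(-sqrt(29)/2 - 1/2)) = sqrt(29) = ϑ(G).
= 5.3852… (decimal).

sqrt(29)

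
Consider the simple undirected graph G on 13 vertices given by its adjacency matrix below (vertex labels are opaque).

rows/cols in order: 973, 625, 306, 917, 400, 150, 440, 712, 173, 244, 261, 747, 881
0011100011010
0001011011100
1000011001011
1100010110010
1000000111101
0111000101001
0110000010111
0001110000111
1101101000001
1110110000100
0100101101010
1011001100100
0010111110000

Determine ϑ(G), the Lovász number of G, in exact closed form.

deg(261) = 6; N(261) = {625, 400, 440, 712, 244, 747}.
Vertex 150 has 6 neighbors: 625, 306, 917, 712, 244, 881.
N(306) = {973, 150, 440, 244, 747, 881}, |N(306)| = 6.
deg(244) = 6; N(244) = {973, 625, 306, 400, 150, 261}.
Regular of degree 6 on 13 vertices: SR(13,6,2,3) — a Paley graph.
Distinct eigenvalues (to 3 d.p.): [6.0, 1.303, -2.303].
Lovász (edge-transitive): ϑ = −13·(-sqrt(13)/2 - 1/2)/((6)−(-sqrt(13)/2 - 1/2)) = sqrt(13).
Numerically 3.6055513.

sqrt(13)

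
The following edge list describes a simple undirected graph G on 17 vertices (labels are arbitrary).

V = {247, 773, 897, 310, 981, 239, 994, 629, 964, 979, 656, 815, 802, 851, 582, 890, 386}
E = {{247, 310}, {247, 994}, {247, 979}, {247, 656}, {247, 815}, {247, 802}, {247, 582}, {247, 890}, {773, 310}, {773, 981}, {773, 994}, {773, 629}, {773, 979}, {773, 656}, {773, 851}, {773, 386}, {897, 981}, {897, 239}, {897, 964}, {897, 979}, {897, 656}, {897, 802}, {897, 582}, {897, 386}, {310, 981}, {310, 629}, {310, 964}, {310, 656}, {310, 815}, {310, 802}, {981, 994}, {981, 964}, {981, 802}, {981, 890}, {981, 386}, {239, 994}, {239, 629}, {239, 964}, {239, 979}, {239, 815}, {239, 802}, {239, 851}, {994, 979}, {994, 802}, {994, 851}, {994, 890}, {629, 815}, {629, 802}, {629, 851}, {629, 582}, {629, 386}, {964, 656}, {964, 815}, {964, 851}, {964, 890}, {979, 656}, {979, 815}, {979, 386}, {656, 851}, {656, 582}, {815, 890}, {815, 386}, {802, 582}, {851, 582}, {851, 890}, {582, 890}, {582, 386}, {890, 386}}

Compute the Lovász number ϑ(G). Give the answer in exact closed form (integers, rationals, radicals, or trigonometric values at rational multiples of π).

N(851) = {773, 239, 994, 629, 964, 656, 582, 890}, |N(851)| = 8.
Vertex 629 has 8 neighbors: 773, 310, 239, 815, 802, 851, 582, 386.
deg(897) = 8; N(897) = {981, 239, 964, 979, 656, 802, 582, 386}.
deg(582) = 8; N(582) = {247, 897, 629, 656, 802, 851, 890, 386}.
Regular of degree 8 on 17 vertices: SR(17,8,3,4) — a Paley graph.
A has 3 distinct eigenvalues ≈ [8.0, 1.562, -2.562].
Lovász (edge-transitive): ϑ = −17·(-sqrt(17)/2 - 1/2)/((8)−(-sqrt(17)/2 - 1/2)) = sqrt(17).
Numerically 4.12310563.

sqrt(17)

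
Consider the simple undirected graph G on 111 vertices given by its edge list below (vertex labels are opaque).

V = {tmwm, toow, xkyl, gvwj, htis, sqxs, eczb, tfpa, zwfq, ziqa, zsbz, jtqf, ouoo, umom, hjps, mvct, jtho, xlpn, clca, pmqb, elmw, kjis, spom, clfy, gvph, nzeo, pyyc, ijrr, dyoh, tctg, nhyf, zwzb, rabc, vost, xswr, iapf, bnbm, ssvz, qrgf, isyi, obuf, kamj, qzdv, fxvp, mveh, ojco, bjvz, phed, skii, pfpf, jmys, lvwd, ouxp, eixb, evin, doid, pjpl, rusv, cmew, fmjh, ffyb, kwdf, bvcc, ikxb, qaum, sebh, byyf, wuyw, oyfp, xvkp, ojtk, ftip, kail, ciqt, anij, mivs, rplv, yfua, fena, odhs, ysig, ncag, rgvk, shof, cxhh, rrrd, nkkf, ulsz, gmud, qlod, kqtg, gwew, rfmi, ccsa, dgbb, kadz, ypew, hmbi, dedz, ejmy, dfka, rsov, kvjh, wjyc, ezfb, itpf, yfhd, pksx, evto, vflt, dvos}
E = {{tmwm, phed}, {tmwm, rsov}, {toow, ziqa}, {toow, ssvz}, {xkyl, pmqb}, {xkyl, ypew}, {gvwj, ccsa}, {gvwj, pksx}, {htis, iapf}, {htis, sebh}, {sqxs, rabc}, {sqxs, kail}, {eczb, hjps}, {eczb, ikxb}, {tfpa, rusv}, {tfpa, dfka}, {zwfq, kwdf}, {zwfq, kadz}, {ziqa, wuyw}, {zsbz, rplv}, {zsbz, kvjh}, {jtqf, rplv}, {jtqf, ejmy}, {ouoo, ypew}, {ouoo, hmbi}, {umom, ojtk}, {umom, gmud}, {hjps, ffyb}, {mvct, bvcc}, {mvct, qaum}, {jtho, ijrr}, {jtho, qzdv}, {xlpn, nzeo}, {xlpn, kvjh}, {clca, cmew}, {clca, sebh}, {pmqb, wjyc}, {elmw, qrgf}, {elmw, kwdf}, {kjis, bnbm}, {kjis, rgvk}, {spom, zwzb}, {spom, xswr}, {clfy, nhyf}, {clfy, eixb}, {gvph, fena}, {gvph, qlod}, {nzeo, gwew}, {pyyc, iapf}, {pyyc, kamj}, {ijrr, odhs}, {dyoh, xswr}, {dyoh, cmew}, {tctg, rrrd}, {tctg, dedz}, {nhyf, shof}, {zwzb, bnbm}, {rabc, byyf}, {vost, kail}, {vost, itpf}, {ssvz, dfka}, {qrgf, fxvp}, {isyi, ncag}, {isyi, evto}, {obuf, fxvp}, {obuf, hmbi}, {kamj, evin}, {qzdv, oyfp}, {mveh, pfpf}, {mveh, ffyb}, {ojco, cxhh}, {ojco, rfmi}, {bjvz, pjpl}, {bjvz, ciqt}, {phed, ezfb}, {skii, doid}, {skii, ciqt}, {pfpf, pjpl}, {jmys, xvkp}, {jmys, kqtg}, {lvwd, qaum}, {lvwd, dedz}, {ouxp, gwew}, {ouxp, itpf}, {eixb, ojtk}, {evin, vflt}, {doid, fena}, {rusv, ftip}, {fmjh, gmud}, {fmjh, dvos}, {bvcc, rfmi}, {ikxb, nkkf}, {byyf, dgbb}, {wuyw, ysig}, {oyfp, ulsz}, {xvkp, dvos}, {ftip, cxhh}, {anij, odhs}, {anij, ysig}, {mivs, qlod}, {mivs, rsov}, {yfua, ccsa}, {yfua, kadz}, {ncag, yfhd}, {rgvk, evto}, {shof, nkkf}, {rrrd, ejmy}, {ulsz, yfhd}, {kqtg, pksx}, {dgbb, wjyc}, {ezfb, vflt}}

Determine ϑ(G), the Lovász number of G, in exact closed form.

111*cos(pi/111)/(cos(pi/111) + 1)

deg(tfpa) = 2; N(tfpa) = {rusv, dfka}.
Vertex ciqt has 2 neighbors: bjvz, skii.
Vertex bjvz has 2 neighbors: pjpl, ciqt.
N(gmud) = {umom, fmjh}, |N(gmud)| = 2.
Every vertex has degree 2 (N=111); a single 111-cycle (edge-transitive).
The 56 distinct eigenvalues: [2.0, 1.9968, 1.9872, 1.9712, 1.949, 1.9204, 1.8858, 1.845, 1.7984, 1.746, 1.688, 1.6247, 1.5561, 1.4825, 1.4042, 1.3213, 1.2343, 1.1433, 1.0486, 0.9506, 0.8495, 0.7457, 0.6395, 0.5313, 0.4214, 0.3101, 0.1978, 0.0849, -0.0283, -0.1414, -0.254, -0.3659, -0.4765, -0.5856, -0.6929, -0.7979, -0.9004, -1.0, -1.0964, -1.1893, -1.2783, -1.3633, -1.4439, -1.5199, -1.591, -1.657, -1.7177, -1.7729, -1.8225, -1.8661, -1.9039, -1.9355, -1.9609, -1.98, -1.9928, -1.9992].
Lovász: ϑ = −111(-2*cos(pi/111))/(2+-(-1)*2*cos(pi/111)) = 111*cos(pi/111)/(cos(pi/111) + 1).
≈ 55.488884097 (to 9 d.p.).
Sandwich: α(G)=55 ≤ ϑ(G)=111*cos(pi/111)/(cos(pi/111) + 1) ≤ χ(Ḡ)=56 (both strict).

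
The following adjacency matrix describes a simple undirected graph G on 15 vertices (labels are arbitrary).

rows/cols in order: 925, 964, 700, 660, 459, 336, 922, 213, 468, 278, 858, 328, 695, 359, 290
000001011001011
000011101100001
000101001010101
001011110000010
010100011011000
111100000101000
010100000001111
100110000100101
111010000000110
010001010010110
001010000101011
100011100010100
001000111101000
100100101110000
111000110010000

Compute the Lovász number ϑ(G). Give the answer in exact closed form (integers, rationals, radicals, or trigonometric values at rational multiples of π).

5

N(858) = {700, 459, 278, 328, 359, 290}, |N(858)| = 6.
deg(290) = 6; N(290) = {925, 964, 700, 922, 213, 858}.
N(922) = {964, 660, 328, 695, 359, 290}, |N(922)| = 6.
Vertex 660 has 6 neighbors: 700, 459, 336, 922, 213, 359.
Every vertex has degree 6 (N=15); this is K(6,2), the Kneser graph.
spec(A) ≈ [6.0, 1.0, -3.0] (distinct, 5 d.p.).
Lovász (edge-transitive): ϑ = −15·(-3)/((6)−(-3)) = 5.
= 5.0000000… (decimal).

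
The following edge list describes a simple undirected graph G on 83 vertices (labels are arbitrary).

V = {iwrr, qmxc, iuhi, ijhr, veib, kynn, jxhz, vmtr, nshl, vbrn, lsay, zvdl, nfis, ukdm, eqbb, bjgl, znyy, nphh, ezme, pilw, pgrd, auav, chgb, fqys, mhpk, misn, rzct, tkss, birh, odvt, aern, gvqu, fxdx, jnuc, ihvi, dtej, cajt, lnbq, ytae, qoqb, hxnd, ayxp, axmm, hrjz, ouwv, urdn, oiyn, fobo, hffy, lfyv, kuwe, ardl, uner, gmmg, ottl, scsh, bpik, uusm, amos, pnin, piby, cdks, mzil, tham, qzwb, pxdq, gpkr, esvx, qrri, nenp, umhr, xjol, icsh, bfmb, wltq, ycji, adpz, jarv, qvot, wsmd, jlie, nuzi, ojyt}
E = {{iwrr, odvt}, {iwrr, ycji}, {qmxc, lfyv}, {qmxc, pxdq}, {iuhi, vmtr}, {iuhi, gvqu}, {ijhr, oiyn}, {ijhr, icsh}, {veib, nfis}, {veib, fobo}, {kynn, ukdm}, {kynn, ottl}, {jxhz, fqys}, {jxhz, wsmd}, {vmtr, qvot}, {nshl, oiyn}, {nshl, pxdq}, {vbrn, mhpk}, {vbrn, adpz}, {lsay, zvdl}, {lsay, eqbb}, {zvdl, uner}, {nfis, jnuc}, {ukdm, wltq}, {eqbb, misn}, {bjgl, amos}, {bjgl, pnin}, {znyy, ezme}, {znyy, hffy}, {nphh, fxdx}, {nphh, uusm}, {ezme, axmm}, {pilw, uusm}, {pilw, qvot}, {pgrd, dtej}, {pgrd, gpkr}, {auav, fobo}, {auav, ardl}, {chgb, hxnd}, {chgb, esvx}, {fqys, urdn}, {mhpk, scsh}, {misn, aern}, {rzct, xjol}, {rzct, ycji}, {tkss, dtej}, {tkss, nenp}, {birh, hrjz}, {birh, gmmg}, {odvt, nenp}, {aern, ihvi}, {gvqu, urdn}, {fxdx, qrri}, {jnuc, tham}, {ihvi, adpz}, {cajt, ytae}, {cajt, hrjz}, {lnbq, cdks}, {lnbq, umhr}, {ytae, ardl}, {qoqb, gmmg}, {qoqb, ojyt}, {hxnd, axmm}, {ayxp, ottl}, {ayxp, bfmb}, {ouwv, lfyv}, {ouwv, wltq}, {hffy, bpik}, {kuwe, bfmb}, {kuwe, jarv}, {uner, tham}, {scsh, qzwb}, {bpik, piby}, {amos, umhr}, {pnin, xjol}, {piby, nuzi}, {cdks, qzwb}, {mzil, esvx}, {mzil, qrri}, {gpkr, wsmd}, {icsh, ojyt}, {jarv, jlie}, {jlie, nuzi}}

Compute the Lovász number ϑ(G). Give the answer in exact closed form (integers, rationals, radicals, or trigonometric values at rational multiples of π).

83*cos(pi/83)/(cos(pi/83) + 1)

deg(iuhi) = 2; N(iuhi) = {vmtr, gvqu}.
N(scsh) = {mhpk, qzwb}, |N(scsh)| = 2.
N(ardl) = {auav, ytae}, |N(ardl)| = 2.
deg(hxnd) = 2; N(hxnd) = {chgb, axmm}.
deg(v) = 2 for all v (|V|=83); the odd cycle C_{83}.
Distinct eigenvalues (to 5 d.p.): [2.0, 1.99427, 1.97712, 1.94865, 1.90901, 1.85844, 1.79722, 1.72571, 1.64431, 1.5535, 1.45378, 1.34575, 1.23, 1.1072, 0.97807, 0.84333, 0.70376, 0.56016, 0.41335, 0.26418, 0.11349, -0.03785, -0.18897, -0.33901, -0.48711, -0.63242, -0.7741, -0.91135, -1.04338, -1.16944, -1.28879, -1.40077, -1.50472, -1.60005, -1.68622, -1.76273, -1.82914, -1.88507, -1.93021, -1.96429, -1.98712, -1.99857].
Lovász: ϑ = −83(-2*cos(pi/83))/(2+-(-1)*2*cos(pi/83)) = 83*cos(pi/83)/(cos(pi/83) + 1).
ϑ(G) ≈ 41.48513.
Sandwich: α(G)=41 ≤ ϑ(G)=83*cos(pi/83)/(cos(pi/83) + 1) ≤ χ(Ḡ)=42 (both strict).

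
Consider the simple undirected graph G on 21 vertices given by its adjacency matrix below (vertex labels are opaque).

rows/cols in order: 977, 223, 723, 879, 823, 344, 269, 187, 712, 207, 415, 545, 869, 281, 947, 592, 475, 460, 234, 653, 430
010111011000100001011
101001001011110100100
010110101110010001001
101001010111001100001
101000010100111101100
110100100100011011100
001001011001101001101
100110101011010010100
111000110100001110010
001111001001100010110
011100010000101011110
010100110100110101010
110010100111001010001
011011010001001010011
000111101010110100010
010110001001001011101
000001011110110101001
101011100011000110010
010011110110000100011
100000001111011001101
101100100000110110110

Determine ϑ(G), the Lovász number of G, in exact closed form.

6

deg(234) = 10; N(234) = {223, 823, 344, 269, 187, 207, 415, 592, 653, 430}.
deg(207) = 10; N(207) = {723, 879, 823, 344, 712, 545, 869, 475, 234, 653}.
Vertex 947 has 10 neighbors: 879, 823, 344, 269, 712, 415, 869, 281, 592, 653.
N(460) = {977, 723, 823, 344, 269, 415, 545, 592, 475, 653}, |N(460)| = 10.
21-vertex 10-regular graph: Kneser K(7,2) on C(7,2)=21 vertices.
Distinct eigenvalues (to 3 d.p.): [10.0, 1.0, -4.0].
With N=21: ϑ(G) = 21·(-1*(-4))/(10−(-4)) = 6.
ϑ(G) ≈ 6.000000.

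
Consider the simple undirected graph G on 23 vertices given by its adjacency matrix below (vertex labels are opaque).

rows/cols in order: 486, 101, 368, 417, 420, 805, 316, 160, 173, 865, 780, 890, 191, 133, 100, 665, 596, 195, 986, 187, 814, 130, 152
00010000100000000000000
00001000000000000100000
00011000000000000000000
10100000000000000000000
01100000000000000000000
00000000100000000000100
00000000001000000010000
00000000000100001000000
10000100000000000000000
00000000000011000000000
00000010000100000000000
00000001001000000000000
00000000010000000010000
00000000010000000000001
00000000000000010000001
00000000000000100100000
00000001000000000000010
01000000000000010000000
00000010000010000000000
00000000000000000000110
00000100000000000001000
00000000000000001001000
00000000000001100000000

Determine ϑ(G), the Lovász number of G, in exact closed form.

23*cos(pi/23)/(cos(pi/23) + 1)

Vertex 100 has 2 neighbors: 665, 152.
N(316) = {780, 986}, |N(316)| = 2.
deg(780) = 2; N(780) = {316, 890}.
deg(173) = 2; N(173) = {486, 805}.
23-vertex 2-regular graph: this is C_{23}, the 23-cycle.
spec(A) ≈ [2.0, 1.92583, 1.70884, 1.36511, 0.92013, 0.40691, -0.13648, -0.66976, -1.15336, -1.55142, -1.83442, -1.98137] (distinct, 5 d.p.).
Lovász: ϑ = −23(-2*cos(pi/23))/(2+-(-1)*2*cos(pi/23)) = 23*cos(pi/23)/(cos(pi/23) + 1).
≈ 11.4461936 (to 7 d.p.).
Lovász sandwich 11 ≤ 23*cos(pi/23)/(cos(pi/23) + 1) ≤ 12: both strict.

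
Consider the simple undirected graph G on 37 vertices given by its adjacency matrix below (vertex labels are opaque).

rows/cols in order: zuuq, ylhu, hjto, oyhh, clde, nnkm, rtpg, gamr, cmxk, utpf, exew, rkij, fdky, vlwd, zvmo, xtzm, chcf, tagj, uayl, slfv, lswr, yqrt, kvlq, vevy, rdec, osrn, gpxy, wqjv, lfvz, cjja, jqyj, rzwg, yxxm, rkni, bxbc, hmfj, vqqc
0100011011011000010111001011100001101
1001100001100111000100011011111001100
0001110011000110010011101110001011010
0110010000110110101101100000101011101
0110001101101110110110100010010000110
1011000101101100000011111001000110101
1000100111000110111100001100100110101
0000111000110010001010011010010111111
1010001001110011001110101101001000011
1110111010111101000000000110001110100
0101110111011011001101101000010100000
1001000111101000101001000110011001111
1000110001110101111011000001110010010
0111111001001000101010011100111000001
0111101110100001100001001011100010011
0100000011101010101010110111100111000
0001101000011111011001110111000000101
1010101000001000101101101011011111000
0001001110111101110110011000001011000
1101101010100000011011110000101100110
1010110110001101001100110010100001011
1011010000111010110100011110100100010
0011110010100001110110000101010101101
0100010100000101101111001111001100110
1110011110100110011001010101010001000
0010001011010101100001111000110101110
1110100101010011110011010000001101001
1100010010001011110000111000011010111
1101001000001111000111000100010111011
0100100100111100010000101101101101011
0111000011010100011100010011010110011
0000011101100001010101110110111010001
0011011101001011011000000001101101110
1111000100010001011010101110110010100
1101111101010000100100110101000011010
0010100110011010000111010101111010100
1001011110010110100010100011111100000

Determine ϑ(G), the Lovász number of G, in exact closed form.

sqrt(37)

deg(jqyj) = 18; N(jqyj) = {ylhu, hjto, oyhh, cmxk, utpf, rkij, vlwd, tagj, uayl, slfv, vevy, gpxy, wqjv, cjja, rzwg, yxxm, hmfj, vqqc}.
deg(lswr) = 18; N(lswr) = {zuuq, hjto, clde, nnkm, gamr, cmxk, fdky, vlwd, xtzm, uayl, slfv, kvlq, vevy, gpxy, lfvz, rkni, hmfj, vqqc}.
deg(chcf) = 18; N(chcf) = {oyhh, clde, rtpg, rkij, fdky, vlwd, zvmo, xtzm, tagj, uayl, yqrt, kvlq, vevy, osrn, gpxy, wqjv, bxbc, vqqc}.
Vertex nnkm has 18 neighbors: zuuq, hjto, oyhh, gamr, utpf, exew, fdky, vlwd, lswr, yqrt, kvlq, vevy, rdec, wqjv, rzwg, yxxm, bxbc, vqqc.
37-vertex 18-regular graph: Paley(37): SR with (k,λ,μ)=(18,8,9).
Distinct eigenvalues (to 4 d.p.): [18.0, 2.5414, -3.5414].
With N=37: ϑ(G) = 37·(-(-sqrt(37)/2 - 1/2))/(18−(-sqrt(37)/2 - 1/2)) = sqrt(37).
= 6.08276… (decimal).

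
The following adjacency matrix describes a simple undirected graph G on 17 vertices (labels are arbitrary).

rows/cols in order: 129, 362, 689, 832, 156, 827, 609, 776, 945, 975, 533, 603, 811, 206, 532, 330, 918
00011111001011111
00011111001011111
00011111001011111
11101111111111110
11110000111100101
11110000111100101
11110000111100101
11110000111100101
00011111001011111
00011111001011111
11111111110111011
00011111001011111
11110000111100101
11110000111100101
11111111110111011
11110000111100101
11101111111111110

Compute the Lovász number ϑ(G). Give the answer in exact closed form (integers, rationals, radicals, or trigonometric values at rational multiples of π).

7

deg(206) = 10; N(206) = {129, 362, 689, 832, 945, 975, 533, 603, 532, 918}.
Vertex 832 has 15 neighbors: 129, 362, 689, 156, 827, 609, 776, 945, 975, 533, 603, 811, 206, 532, 330.
deg(689) = 11; N(689) = {832, 156, 827, 609, 776, 533, 811, 206, 532, 330, 918}.
deg(362) = 11; N(362) = {832, 156, 827, 609, 776, 533, 811, 206, 532, 330, 918}.
Complete 4-partite, parts [7, 6, 2, 2]: perfect, ϑ = α = 7.
ϑ(G) ≈ 7.000000000.
Check 7 ≤ 7 ≤ 7: collapsed.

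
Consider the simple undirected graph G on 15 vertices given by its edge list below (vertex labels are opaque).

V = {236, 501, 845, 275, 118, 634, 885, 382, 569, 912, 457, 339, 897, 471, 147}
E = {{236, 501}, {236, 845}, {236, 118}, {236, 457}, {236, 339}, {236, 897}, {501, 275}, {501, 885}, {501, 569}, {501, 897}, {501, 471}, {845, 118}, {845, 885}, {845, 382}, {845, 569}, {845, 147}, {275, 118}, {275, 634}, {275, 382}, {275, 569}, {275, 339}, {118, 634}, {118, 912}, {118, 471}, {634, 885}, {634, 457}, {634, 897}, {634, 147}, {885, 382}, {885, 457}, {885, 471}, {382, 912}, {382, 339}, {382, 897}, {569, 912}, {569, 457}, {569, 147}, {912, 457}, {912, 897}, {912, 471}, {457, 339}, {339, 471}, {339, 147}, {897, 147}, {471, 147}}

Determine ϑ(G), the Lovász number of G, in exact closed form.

5

Vertex 457 has 6 neighbors: 236, 634, 885, 569, 912, 339.
N(471) = {501, 118, 885, 912, 339, 147}, |N(471)| = 6.
N(147) = {845, 634, 569, 339, 897, 471}, |N(147)| = 6.
Vertex 501 has 6 neighbors: 236, 275, 885, 569, 897, 471.
Every vertex has degree 6 (N=15); Kneser K(6,2) on C(6,2)=15 vertices.
A has 3 distinct eigenvalues ≈ [6.0, 1.0, -3.0].
−15·(-3) / ((6)−(-3)) = 5 = ϑ(G).
ϑ(G) ≈ 5.0000.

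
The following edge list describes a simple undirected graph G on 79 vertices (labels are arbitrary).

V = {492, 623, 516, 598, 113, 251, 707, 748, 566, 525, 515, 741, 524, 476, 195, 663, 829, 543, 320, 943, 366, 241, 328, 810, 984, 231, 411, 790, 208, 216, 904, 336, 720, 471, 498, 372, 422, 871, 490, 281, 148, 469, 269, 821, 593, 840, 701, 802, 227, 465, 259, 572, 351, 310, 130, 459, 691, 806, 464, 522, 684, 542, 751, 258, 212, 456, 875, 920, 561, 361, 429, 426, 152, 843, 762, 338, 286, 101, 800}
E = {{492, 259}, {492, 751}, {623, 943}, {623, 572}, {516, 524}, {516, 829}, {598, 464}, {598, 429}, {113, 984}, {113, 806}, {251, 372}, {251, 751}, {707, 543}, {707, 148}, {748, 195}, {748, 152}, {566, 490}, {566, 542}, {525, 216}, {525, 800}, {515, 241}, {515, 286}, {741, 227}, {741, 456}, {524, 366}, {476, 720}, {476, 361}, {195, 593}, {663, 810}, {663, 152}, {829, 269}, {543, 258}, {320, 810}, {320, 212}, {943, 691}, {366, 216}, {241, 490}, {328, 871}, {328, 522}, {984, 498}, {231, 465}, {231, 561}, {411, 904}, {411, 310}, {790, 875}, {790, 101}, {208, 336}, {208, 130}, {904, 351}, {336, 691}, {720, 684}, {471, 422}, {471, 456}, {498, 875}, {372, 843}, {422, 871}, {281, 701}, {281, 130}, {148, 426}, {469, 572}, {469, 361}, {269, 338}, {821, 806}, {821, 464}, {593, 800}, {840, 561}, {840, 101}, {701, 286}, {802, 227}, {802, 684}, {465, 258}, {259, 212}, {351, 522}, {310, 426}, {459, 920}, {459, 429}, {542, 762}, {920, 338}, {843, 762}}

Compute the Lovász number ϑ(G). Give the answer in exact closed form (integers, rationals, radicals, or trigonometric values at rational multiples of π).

Vertex 429 has 2 neighbors: 598, 459.
Vertex 411 has 2 neighbors: 904, 310.
deg(208) = 2; N(208) = {336, 130}.
N(904) = {411, 351}, |N(904)| = 2.
79-vertex 2-regular graph: a single 79-cycle (edge-transitive).
spec(A) ≈ [2.0, 1.99368, 1.97475, 1.94334, 1.89964, 1.84393, 1.77657, 1.69797, 1.60863, 1.50913, 1.40008, 1.28219, 1.15618, 1.02287, 0.88309, 0.73773, 0.5877, 0.43396, 0.27747, 0.11923, -0.03976, -0.19851, -0.356, -0.51123, -0.66324, -0.81105, -0.95374, -1.09039, -1.22015, -1.3422, -1.45576, -1.56011, -1.65461, -1.73864, -1.81168, -1.87327, -1.92301, -1.96059, -1.98578, -1.99842] (distinct, 5 d.p.).
ϑ = −N·λ_min/(λ_max−λ_min) = −79·(-2*cos(pi/79))/(2−(-2*cos(pi/79))) = 79*cos(pi/79)/(cos(pi/79) + 1).
ϑ(G) ≈ 39.48438.
α=39, χ(Ḡ)=40; ϑ=79*cos(pi/79)/(cos(pi/79) + 1) lies between (both strict).

79*cos(pi/79)/(cos(pi/79) + 1)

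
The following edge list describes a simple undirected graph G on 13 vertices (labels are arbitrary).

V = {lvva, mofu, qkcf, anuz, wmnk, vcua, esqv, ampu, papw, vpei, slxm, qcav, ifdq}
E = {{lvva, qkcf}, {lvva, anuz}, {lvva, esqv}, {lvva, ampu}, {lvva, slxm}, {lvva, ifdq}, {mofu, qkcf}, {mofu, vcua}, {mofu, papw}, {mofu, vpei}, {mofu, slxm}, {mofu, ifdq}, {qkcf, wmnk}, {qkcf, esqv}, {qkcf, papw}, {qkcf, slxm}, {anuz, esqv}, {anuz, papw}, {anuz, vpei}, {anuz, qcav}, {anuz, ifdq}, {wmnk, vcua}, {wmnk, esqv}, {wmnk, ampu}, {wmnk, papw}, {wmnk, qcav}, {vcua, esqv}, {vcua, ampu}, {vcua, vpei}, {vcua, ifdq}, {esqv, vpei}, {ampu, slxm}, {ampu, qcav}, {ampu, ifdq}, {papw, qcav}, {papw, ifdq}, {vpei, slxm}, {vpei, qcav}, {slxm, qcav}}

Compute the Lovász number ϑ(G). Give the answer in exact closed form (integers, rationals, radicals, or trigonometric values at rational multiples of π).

N(qkcf) = {lvva, mofu, wmnk, esqv, papw, slxm}, |N(qkcf)| = 6.
deg(esqv) = 6; N(esqv) = {lvva, qkcf, anuz, wmnk, vcua, vpei}.
N(qcav) = {anuz, wmnk, ampu, papw, vpei, slxm}, |N(qcav)| = 6.
Vertex vcua has 6 neighbors: mofu, wmnk, esqv, ampu, vpei, ifdq.
G on 13 vertices is 6-regular; strongly regular (13,6,2,3).
A has 3 distinct eigenvalues ≈ [6.0, 1.30278, -2.30278].
ϑ = −N·λ_min/(λ_max−λ_min) = −13·(-sqrt(13)/2 - 1/2)/(6−(-sqrt(13)/2 - 1/2)) = sqrt(13).
Numerically 3.605551275.

sqrt(13)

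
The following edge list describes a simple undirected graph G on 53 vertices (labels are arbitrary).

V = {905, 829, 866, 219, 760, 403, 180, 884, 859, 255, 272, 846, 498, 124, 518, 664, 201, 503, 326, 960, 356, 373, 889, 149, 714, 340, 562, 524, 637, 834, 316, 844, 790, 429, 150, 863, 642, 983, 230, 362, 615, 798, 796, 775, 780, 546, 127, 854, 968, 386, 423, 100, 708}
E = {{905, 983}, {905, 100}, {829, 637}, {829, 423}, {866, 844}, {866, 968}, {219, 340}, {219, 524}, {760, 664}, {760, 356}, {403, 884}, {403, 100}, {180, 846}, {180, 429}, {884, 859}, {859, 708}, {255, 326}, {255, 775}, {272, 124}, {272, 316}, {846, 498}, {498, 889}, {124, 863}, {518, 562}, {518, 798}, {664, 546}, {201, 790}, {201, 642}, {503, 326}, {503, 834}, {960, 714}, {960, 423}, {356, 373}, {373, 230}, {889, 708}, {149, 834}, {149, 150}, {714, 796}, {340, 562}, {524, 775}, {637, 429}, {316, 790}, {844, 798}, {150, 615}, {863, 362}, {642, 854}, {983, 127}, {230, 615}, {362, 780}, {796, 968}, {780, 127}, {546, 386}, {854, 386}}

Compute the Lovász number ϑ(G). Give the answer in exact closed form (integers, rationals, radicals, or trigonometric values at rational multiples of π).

53*cos(pi/53)/(cos(pi/53) + 1)

deg(796) = 2; N(796) = {714, 968}.
deg(150) = 2; N(150) = {149, 615}.
deg(615) = 2; N(615) = {150, 230}.
Vertex 180 has 2 neighbors: 846, 429.
53-vertex 2-regular graph: connected 2-regular on 53 ⇒ C_{53}.
spec(A) ≈ [2.0, 1.986, 1.944, 1.8748, 1.7793, 1.6588, 1.515, 1.35, 1.166, 0.9656, 0.7517, 0.5272, 0.2953, 0.0593, -0.1776, -0.412, -0.6405, -0.8601, -1.0676, -1.2602, -1.435, -1.5897, -1.7221, -1.8303, -1.9128, -1.9685, -1.9965] (distinct, 4 d.p.).
ϑ = −N·λ_min/(λ_max−λ_min) = −53·(-2*cos(pi/53))/(2−(-2*cos(pi/53))) = 53*cos(pi/53)/(cos(pi/53) + 1).
ϑ(G) ≈ 26.476709.
Check 26 ≤ 53*cos(pi/53)/(cos(pi/53) + 1) ≤ 27: both strict.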